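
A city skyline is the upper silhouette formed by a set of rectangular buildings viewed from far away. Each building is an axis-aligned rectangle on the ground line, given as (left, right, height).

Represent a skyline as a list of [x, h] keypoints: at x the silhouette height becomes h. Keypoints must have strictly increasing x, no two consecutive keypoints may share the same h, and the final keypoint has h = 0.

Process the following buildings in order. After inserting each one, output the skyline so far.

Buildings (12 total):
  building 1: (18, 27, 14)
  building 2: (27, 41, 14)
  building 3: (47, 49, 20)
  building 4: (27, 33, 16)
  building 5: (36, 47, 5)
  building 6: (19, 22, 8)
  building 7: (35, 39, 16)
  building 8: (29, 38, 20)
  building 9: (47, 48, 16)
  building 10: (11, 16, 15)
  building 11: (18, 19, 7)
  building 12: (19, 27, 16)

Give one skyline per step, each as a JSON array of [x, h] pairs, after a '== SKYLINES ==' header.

== SKYLINES ==
[[18,14],[27,0]]
[[18,14],[41,0]]
[[18,14],[41,0],[47,20],[49,0]]
[[18,14],[27,16],[33,14],[41,0],[47,20],[49,0]]
[[18,14],[27,16],[33,14],[41,5],[47,20],[49,0]]
[[18,14],[27,16],[33,14],[41,5],[47,20],[49,0]]
[[18,14],[27,16],[33,14],[35,16],[39,14],[41,5],[47,20],[49,0]]
[[18,14],[27,16],[29,20],[38,16],[39,14],[41,5],[47,20],[49,0]]
[[18,14],[27,16],[29,20],[38,16],[39,14],[41,5],[47,20],[49,0]]
[[11,15],[16,0],[18,14],[27,16],[29,20],[38,16],[39,14],[41,5],[47,20],[49,0]]
[[11,15],[16,0],[18,14],[27,16],[29,20],[38,16],[39,14],[41,5],[47,20],[49,0]]
[[11,15],[16,0],[18,14],[19,16],[29,20],[38,16],[39,14],[41,5],[47,20],[49,0]]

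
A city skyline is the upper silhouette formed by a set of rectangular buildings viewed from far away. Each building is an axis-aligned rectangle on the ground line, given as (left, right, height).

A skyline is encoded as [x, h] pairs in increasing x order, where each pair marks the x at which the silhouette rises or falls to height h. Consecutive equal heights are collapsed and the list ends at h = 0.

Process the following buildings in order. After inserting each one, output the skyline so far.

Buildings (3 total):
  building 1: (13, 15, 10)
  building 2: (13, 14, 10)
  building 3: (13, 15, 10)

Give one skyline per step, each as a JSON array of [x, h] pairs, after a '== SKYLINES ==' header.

== SKYLINES ==
[[13,10],[15,0]]
[[13,10],[15,0]]
[[13,10],[15,0]]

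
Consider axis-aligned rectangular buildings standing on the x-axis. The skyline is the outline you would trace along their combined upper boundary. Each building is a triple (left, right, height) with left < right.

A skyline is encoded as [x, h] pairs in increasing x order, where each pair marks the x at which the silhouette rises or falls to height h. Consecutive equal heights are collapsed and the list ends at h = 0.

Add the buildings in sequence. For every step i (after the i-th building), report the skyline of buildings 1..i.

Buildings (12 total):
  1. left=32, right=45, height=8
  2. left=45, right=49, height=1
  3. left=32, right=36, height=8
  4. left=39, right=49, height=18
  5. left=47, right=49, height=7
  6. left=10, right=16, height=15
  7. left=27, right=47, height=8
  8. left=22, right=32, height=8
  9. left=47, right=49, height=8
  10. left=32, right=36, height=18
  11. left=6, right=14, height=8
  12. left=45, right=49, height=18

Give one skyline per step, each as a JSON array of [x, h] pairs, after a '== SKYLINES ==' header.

== SKYLINES ==
[[32,8],[45,0]]
[[32,8],[45,1],[49,0]]
[[32,8],[45,1],[49,0]]
[[32,8],[39,18],[49,0]]
[[32,8],[39,18],[49,0]]
[[10,15],[16,0],[32,8],[39,18],[49,0]]
[[10,15],[16,0],[27,8],[39,18],[49,0]]
[[10,15],[16,0],[22,8],[39,18],[49,0]]
[[10,15],[16,0],[22,8],[39,18],[49,0]]
[[10,15],[16,0],[22,8],[32,18],[36,8],[39,18],[49,0]]
[[6,8],[10,15],[16,0],[22,8],[32,18],[36,8],[39,18],[49,0]]
[[6,8],[10,15],[16,0],[22,8],[32,18],[36,8],[39,18],[49,0]]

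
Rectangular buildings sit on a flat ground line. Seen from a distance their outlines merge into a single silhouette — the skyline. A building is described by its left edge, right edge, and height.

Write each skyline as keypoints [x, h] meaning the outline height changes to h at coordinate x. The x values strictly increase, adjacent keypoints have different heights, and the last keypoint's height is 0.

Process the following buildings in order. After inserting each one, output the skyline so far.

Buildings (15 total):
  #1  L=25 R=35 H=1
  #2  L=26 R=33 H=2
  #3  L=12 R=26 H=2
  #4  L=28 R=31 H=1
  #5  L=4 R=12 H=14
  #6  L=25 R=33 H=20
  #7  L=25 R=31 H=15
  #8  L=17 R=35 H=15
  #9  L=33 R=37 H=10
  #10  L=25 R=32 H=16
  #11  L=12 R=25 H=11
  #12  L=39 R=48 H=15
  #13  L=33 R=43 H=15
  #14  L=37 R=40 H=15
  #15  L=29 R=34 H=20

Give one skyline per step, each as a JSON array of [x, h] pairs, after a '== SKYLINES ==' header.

== SKYLINES ==
[[25,1],[35,0]]
[[25,1],[26,2],[33,1],[35,0]]
[[12,2],[33,1],[35,0]]
[[12,2],[33,1],[35,0]]
[[4,14],[12,2],[33,1],[35,0]]
[[4,14],[12,2],[25,20],[33,1],[35,0]]
[[4,14],[12,2],[25,20],[33,1],[35,0]]
[[4,14],[12,2],[17,15],[25,20],[33,15],[35,0]]
[[4,14],[12,2],[17,15],[25,20],[33,15],[35,10],[37,0]]
[[4,14],[12,2],[17,15],[25,20],[33,15],[35,10],[37,0]]
[[4,14],[12,11],[17,15],[25,20],[33,15],[35,10],[37,0]]
[[4,14],[12,11],[17,15],[25,20],[33,15],[35,10],[37,0],[39,15],[48,0]]
[[4,14],[12,11],[17,15],[25,20],[33,15],[48,0]]
[[4,14],[12,11],[17,15],[25,20],[33,15],[48,0]]
[[4,14],[12,11],[17,15],[25,20],[34,15],[48,0]]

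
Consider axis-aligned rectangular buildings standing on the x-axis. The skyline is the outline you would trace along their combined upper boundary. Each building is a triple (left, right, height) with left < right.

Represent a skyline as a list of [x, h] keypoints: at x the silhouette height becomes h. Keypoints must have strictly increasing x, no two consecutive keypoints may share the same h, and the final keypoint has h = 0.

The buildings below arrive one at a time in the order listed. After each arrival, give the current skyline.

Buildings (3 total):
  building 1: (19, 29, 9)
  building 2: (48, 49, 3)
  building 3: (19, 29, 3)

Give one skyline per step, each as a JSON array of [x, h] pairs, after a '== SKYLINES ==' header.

== SKYLINES ==
[[19,9],[29,0]]
[[19,9],[29,0],[48,3],[49,0]]
[[19,9],[29,0],[48,3],[49,0]]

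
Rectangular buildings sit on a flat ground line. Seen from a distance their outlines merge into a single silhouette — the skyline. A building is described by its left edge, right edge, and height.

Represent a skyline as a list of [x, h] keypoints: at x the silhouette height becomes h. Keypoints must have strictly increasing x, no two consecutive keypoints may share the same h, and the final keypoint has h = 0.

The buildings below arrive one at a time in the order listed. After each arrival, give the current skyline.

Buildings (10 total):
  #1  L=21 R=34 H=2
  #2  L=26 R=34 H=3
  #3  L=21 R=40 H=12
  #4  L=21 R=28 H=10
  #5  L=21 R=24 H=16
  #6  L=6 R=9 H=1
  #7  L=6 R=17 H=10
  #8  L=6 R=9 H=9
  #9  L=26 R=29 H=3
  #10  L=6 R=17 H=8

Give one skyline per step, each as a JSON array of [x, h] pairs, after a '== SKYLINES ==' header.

== SKYLINES ==
[[21,2],[34,0]]
[[21,2],[26,3],[34,0]]
[[21,12],[40,0]]
[[21,12],[40,0]]
[[21,16],[24,12],[40,0]]
[[6,1],[9,0],[21,16],[24,12],[40,0]]
[[6,10],[17,0],[21,16],[24,12],[40,0]]
[[6,10],[17,0],[21,16],[24,12],[40,0]]
[[6,10],[17,0],[21,16],[24,12],[40,0]]
[[6,10],[17,0],[21,16],[24,12],[40,0]]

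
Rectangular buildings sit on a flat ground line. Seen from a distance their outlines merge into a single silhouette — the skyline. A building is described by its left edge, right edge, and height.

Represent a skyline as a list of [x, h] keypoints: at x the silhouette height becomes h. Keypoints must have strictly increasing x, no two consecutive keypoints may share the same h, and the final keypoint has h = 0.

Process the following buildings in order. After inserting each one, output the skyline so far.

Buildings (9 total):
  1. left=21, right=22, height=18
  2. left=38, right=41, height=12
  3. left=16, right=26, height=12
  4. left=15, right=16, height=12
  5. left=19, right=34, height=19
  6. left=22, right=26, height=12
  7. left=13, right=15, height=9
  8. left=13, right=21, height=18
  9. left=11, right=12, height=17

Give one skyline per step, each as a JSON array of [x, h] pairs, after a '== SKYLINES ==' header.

== SKYLINES ==
[[21,18],[22,0]]
[[21,18],[22,0],[38,12],[41,0]]
[[16,12],[21,18],[22,12],[26,0],[38,12],[41,0]]
[[15,12],[21,18],[22,12],[26,0],[38,12],[41,0]]
[[15,12],[19,19],[34,0],[38,12],[41,0]]
[[15,12],[19,19],[34,0],[38,12],[41,0]]
[[13,9],[15,12],[19,19],[34,0],[38,12],[41,0]]
[[13,18],[19,19],[34,0],[38,12],[41,0]]
[[11,17],[12,0],[13,18],[19,19],[34,0],[38,12],[41,0]]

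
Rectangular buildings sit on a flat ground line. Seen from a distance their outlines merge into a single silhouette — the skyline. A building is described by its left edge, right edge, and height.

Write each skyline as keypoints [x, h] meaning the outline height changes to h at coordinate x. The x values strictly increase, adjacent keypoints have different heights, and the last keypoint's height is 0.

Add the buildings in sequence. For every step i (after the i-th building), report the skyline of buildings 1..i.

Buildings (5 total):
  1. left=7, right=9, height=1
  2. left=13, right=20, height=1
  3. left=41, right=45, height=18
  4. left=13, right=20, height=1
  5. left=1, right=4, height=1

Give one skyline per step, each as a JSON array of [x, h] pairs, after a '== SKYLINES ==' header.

== SKYLINES ==
[[7,1],[9,0]]
[[7,1],[9,0],[13,1],[20,0]]
[[7,1],[9,0],[13,1],[20,0],[41,18],[45,0]]
[[7,1],[9,0],[13,1],[20,0],[41,18],[45,0]]
[[1,1],[4,0],[7,1],[9,0],[13,1],[20,0],[41,18],[45,0]]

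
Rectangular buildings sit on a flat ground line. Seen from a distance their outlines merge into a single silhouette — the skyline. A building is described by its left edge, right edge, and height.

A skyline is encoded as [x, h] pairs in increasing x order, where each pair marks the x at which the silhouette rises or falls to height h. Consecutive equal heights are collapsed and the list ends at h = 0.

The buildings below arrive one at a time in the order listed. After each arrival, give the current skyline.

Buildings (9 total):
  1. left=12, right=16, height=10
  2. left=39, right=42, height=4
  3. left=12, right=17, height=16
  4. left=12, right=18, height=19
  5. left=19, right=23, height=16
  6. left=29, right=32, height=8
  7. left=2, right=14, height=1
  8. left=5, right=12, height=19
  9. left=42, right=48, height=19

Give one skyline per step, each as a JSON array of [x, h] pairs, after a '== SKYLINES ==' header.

== SKYLINES ==
[[12,10],[16,0]]
[[12,10],[16,0],[39,4],[42,0]]
[[12,16],[17,0],[39,4],[42,0]]
[[12,19],[18,0],[39,4],[42,0]]
[[12,19],[18,0],[19,16],[23,0],[39,4],[42,0]]
[[12,19],[18,0],[19,16],[23,0],[29,8],[32,0],[39,4],[42,0]]
[[2,1],[12,19],[18,0],[19,16],[23,0],[29,8],[32,0],[39,4],[42,0]]
[[2,1],[5,19],[18,0],[19,16],[23,0],[29,8],[32,0],[39,4],[42,0]]
[[2,1],[5,19],[18,0],[19,16],[23,0],[29,8],[32,0],[39,4],[42,19],[48,0]]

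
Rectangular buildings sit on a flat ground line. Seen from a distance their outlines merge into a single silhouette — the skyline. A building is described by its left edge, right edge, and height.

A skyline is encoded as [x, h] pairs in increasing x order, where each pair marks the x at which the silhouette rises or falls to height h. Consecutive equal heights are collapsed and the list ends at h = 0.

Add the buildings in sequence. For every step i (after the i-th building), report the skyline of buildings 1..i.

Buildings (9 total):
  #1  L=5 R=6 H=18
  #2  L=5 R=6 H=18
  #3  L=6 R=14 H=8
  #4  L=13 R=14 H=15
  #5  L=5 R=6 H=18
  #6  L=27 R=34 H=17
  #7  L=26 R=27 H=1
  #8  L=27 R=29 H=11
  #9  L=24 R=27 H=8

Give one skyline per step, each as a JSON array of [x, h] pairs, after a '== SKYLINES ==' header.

== SKYLINES ==
[[5,18],[6,0]]
[[5,18],[6,0]]
[[5,18],[6,8],[14,0]]
[[5,18],[6,8],[13,15],[14,0]]
[[5,18],[6,8],[13,15],[14,0]]
[[5,18],[6,8],[13,15],[14,0],[27,17],[34,0]]
[[5,18],[6,8],[13,15],[14,0],[26,1],[27,17],[34,0]]
[[5,18],[6,8],[13,15],[14,0],[26,1],[27,17],[34,0]]
[[5,18],[6,8],[13,15],[14,0],[24,8],[27,17],[34,0]]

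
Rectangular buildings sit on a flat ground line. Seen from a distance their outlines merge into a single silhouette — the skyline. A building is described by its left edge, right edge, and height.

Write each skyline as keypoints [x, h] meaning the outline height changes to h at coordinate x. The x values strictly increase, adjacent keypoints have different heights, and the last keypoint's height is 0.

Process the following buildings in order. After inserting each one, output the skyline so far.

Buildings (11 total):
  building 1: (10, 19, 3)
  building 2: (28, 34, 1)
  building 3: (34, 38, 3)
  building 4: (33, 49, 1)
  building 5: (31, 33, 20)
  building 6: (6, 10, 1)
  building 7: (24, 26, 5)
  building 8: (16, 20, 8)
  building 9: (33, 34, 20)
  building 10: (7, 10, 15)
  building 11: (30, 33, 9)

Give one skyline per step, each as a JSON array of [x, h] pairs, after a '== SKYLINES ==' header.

== SKYLINES ==
[[10,3],[19,0]]
[[10,3],[19,0],[28,1],[34,0]]
[[10,3],[19,0],[28,1],[34,3],[38,0]]
[[10,3],[19,0],[28,1],[34,3],[38,1],[49,0]]
[[10,3],[19,0],[28,1],[31,20],[33,1],[34,3],[38,1],[49,0]]
[[6,1],[10,3],[19,0],[28,1],[31,20],[33,1],[34,3],[38,1],[49,0]]
[[6,1],[10,3],[19,0],[24,5],[26,0],[28,1],[31,20],[33,1],[34,3],[38,1],[49,0]]
[[6,1],[10,3],[16,8],[20,0],[24,5],[26,0],[28,1],[31,20],[33,1],[34,3],[38,1],[49,0]]
[[6,1],[10,3],[16,8],[20,0],[24,5],[26,0],[28,1],[31,20],[34,3],[38,1],[49,0]]
[[6,1],[7,15],[10,3],[16,8],[20,0],[24,5],[26,0],[28,1],[31,20],[34,3],[38,1],[49,0]]
[[6,1],[7,15],[10,3],[16,8],[20,0],[24,5],[26,0],[28,1],[30,9],[31,20],[34,3],[38,1],[49,0]]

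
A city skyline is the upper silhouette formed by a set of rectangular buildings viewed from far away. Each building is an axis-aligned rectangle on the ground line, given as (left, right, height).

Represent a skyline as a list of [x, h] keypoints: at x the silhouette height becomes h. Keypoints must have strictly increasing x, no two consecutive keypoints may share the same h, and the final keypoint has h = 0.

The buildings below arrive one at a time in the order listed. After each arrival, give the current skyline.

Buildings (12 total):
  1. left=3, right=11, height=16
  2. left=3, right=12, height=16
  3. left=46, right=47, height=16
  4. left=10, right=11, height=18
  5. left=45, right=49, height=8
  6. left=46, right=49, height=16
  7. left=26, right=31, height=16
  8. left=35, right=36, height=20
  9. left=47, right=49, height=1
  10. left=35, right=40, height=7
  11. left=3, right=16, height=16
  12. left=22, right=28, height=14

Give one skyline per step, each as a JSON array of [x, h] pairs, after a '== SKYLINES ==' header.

== SKYLINES ==
[[3,16],[11,0]]
[[3,16],[12,0]]
[[3,16],[12,0],[46,16],[47,0]]
[[3,16],[10,18],[11,16],[12,0],[46,16],[47,0]]
[[3,16],[10,18],[11,16],[12,0],[45,8],[46,16],[47,8],[49,0]]
[[3,16],[10,18],[11,16],[12,0],[45,8],[46,16],[49,0]]
[[3,16],[10,18],[11,16],[12,0],[26,16],[31,0],[45,8],[46,16],[49,0]]
[[3,16],[10,18],[11,16],[12,0],[26,16],[31,0],[35,20],[36,0],[45,8],[46,16],[49,0]]
[[3,16],[10,18],[11,16],[12,0],[26,16],[31,0],[35,20],[36,0],[45,8],[46,16],[49,0]]
[[3,16],[10,18],[11,16],[12,0],[26,16],[31,0],[35,20],[36,7],[40,0],[45,8],[46,16],[49,0]]
[[3,16],[10,18],[11,16],[16,0],[26,16],[31,0],[35,20],[36,7],[40,0],[45,8],[46,16],[49,0]]
[[3,16],[10,18],[11,16],[16,0],[22,14],[26,16],[31,0],[35,20],[36,7],[40,0],[45,8],[46,16],[49,0]]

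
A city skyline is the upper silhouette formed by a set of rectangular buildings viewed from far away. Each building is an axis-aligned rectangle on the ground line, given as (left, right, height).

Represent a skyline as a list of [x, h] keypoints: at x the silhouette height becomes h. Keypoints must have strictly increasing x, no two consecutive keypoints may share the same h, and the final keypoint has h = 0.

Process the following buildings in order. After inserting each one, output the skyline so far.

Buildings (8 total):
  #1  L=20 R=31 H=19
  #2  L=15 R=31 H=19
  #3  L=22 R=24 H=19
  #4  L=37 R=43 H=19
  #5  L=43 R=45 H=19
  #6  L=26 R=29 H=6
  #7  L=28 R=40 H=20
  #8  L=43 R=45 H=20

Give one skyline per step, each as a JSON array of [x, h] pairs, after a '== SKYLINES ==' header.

== SKYLINES ==
[[20,19],[31,0]]
[[15,19],[31,0]]
[[15,19],[31,0]]
[[15,19],[31,0],[37,19],[43,0]]
[[15,19],[31,0],[37,19],[45,0]]
[[15,19],[31,0],[37,19],[45,0]]
[[15,19],[28,20],[40,19],[45,0]]
[[15,19],[28,20],[40,19],[43,20],[45,0]]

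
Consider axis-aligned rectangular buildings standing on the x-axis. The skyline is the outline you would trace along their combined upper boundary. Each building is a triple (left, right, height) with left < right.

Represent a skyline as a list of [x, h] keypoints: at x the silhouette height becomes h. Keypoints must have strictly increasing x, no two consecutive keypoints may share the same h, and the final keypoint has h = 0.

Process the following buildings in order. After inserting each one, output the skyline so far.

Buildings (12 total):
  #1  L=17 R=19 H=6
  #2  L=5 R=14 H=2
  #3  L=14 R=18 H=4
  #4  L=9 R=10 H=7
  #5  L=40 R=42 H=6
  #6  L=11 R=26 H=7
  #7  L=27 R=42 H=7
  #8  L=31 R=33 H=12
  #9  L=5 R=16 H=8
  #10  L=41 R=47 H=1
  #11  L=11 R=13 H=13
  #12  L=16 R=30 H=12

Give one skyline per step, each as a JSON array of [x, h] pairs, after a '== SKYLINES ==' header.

== SKYLINES ==
[[17,6],[19,0]]
[[5,2],[14,0],[17,6],[19,0]]
[[5,2],[14,4],[17,6],[19,0]]
[[5,2],[9,7],[10,2],[14,4],[17,6],[19,0]]
[[5,2],[9,7],[10,2],[14,4],[17,6],[19,0],[40,6],[42,0]]
[[5,2],[9,7],[10,2],[11,7],[26,0],[40,6],[42,0]]
[[5,2],[9,7],[10,2],[11,7],[26,0],[27,7],[42,0]]
[[5,2],[9,7],[10,2],[11,7],[26,0],[27,7],[31,12],[33,7],[42,0]]
[[5,8],[16,7],[26,0],[27,7],[31,12],[33,7],[42,0]]
[[5,8],[16,7],[26,0],[27,7],[31,12],[33,7],[42,1],[47,0]]
[[5,8],[11,13],[13,8],[16,7],[26,0],[27,7],[31,12],[33,7],[42,1],[47,0]]
[[5,8],[11,13],[13,8],[16,12],[30,7],[31,12],[33,7],[42,1],[47,0]]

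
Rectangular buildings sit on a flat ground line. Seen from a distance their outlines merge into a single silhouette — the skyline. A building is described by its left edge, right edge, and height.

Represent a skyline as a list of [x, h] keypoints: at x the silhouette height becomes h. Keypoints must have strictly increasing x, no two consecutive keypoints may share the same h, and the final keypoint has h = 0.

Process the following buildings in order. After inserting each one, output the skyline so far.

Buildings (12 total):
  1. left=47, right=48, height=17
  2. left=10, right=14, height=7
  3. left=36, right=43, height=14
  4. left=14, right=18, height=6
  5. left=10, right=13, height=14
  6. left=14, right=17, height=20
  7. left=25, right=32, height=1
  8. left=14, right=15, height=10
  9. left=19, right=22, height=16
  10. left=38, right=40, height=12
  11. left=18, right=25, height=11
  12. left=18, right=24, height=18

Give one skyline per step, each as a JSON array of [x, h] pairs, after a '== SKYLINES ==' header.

== SKYLINES ==
[[47,17],[48,0]]
[[10,7],[14,0],[47,17],[48,0]]
[[10,7],[14,0],[36,14],[43,0],[47,17],[48,0]]
[[10,7],[14,6],[18,0],[36,14],[43,0],[47,17],[48,0]]
[[10,14],[13,7],[14,6],[18,0],[36,14],[43,0],[47,17],[48,0]]
[[10,14],[13,7],[14,20],[17,6],[18,0],[36,14],[43,0],[47,17],[48,0]]
[[10,14],[13,7],[14,20],[17,6],[18,0],[25,1],[32,0],[36,14],[43,0],[47,17],[48,0]]
[[10,14],[13,7],[14,20],[17,6],[18,0],[25,1],[32,0],[36,14],[43,0],[47,17],[48,0]]
[[10,14],[13,7],[14,20],[17,6],[18,0],[19,16],[22,0],[25,1],[32,0],[36,14],[43,0],[47,17],[48,0]]
[[10,14],[13,7],[14,20],[17,6],[18,0],[19,16],[22,0],[25,1],[32,0],[36,14],[43,0],[47,17],[48,0]]
[[10,14],[13,7],[14,20],[17,6],[18,11],[19,16],[22,11],[25,1],[32,0],[36,14],[43,0],[47,17],[48,0]]
[[10,14],[13,7],[14,20],[17,6],[18,18],[24,11],[25,1],[32,0],[36,14],[43,0],[47,17],[48,0]]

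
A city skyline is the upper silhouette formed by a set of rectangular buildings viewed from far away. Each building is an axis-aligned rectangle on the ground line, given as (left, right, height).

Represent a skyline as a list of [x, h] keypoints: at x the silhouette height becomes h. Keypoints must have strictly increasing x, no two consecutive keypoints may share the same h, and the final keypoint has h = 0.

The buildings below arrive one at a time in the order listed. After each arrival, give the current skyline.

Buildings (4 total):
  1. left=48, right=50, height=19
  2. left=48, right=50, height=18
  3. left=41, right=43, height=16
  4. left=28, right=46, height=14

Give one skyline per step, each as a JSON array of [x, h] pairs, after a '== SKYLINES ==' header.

== SKYLINES ==
[[48,19],[50,0]]
[[48,19],[50,0]]
[[41,16],[43,0],[48,19],[50,0]]
[[28,14],[41,16],[43,14],[46,0],[48,19],[50,0]]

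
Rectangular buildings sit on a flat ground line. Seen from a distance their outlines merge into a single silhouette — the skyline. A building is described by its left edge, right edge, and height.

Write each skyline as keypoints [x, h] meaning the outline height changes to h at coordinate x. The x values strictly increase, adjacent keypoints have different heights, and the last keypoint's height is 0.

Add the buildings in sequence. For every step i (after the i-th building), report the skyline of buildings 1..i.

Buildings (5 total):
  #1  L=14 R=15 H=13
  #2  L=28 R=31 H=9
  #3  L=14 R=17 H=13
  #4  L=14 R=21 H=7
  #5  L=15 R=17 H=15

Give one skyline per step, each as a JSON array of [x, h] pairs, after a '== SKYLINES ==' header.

== SKYLINES ==
[[14,13],[15,0]]
[[14,13],[15,0],[28,9],[31,0]]
[[14,13],[17,0],[28,9],[31,0]]
[[14,13],[17,7],[21,0],[28,9],[31,0]]
[[14,13],[15,15],[17,7],[21,0],[28,9],[31,0]]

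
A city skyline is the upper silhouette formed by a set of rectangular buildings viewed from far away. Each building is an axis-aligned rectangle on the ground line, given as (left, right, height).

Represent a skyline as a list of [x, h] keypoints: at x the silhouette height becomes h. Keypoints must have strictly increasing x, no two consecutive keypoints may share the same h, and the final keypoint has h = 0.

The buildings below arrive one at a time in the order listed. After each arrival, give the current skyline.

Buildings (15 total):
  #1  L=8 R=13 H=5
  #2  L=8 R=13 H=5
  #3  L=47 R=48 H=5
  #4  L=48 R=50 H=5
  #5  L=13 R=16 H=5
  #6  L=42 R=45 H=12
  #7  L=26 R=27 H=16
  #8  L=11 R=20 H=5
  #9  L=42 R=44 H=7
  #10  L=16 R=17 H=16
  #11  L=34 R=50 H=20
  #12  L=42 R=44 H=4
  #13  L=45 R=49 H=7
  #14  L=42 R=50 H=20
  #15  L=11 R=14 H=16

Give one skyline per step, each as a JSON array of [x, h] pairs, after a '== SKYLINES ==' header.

== SKYLINES ==
[[8,5],[13,0]]
[[8,5],[13,0]]
[[8,5],[13,0],[47,5],[48,0]]
[[8,5],[13,0],[47,5],[50,0]]
[[8,5],[16,0],[47,5],[50,0]]
[[8,5],[16,0],[42,12],[45,0],[47,5],[50,0]]
[[8,5],[16,0],[26,16],[27,0],[42,12],[45,0],[47,5],[50,0]]
[[8,5],[20,0],[26,16],[27,0],[42,12],[45,0],[47,5],[50,0]]
[[8,5],[20,0],[26,16],[27,0],[42,12],[45,0],[47,5],[50,0]]
[[8,5],[16,16],[17,5],[20,0],[26,16],[27,0],[42,12],[45,0],[47,5],[50,0]]
[[8,5],[16,16],[17,5],[20,0],[26,16],[27,0],[34,20],[50,0]]
[[8,5],[16,16],[17,5],[20,0],[26,16],[27,0],[34,20],[50,0]]
[[8,5],[16,16],[17,5],[20,0],[26,16],[27,0],[34,20],[50,0]]
[[8,5],[16,16],[17,5],[20,0],[26,16],[27,0],[34,20],[50,0]]
[[8,5],[11,16],[14,5],[16,16],[17,5],[20,0],[26,16],[27,0],[34,20],[50,0]]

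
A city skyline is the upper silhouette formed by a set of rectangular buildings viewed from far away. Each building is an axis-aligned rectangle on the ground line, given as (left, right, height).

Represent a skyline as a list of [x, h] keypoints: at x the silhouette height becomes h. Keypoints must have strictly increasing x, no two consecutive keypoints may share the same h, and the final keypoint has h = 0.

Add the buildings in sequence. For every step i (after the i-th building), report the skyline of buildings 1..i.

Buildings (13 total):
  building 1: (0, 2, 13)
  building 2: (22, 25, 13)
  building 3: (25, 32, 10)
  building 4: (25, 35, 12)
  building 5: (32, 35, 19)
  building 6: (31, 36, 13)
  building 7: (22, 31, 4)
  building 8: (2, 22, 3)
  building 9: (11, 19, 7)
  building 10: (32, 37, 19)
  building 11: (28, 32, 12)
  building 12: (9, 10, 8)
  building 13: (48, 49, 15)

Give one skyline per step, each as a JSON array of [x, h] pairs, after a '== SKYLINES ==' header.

== SKYLINES ==
[[0,13],[2,0]]
[[0,13],[2,0],[22,13],[25,0]]
[[0,13],[2,0],[22,13],[25,10],[32,0]]
[[0,13],[2,0],[22,13],[25,12],[35,0]]
[[0,13],[2,0],[22,13],[25,12],[32,19],[35,0]]
[[0,13],[2,0],[22,13],[25,12],[31,13],[32,19],[35,13],[36,0]]
[[0,13],[2,0],[22,13],[25,12],[31,13],[32,19],[35,13],[36,0]]
[[0,13],[2,3],[22,13],[25,12],[31,13],[32,19],[35,13],[36,0]]
[[0,13],[2,3],[11,7],[19,3],[22,13],[25,12],[31,13],[32,19],[35,13],[36,0]]
[[0,13],[2,3],[11,7],[19,3],[22,13],[25,12],[31,13],[32,19],[37,0]]
[[0,13],[2,3],[11,7],[19,3],[22,13],[25,12],[31,13],[32,19],[37,0]]
[[0,13],[2,3],[9,8],[10,3],[11,7],[19,3],[22,13],[25,12],[31,13],[32,19],[37,0]]
[[0,13],[2,3],[9,8],[10,3],[11,7],[19,3],[22,13],[25,12],[31,13],[32,19],[37,0],[48,15],[49,0]]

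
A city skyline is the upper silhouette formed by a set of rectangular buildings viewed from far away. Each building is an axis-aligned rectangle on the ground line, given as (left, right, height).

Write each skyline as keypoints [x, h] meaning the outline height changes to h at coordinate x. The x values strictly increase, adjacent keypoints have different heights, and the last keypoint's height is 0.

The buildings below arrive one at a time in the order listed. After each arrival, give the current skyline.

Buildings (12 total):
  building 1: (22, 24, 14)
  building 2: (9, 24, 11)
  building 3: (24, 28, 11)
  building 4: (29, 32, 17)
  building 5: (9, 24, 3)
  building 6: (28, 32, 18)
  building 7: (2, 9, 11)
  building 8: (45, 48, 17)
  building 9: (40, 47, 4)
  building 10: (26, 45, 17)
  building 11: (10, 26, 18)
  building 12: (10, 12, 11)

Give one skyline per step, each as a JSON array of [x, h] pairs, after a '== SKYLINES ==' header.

== SKYLINES ==
[[22,14],[24,0]]
[[9,11],[22,14],[24,0]]
[[9,11],[22,14],[24,11],[28,0]]
[[9,11],[22,14],[24,11],[28,0],[29,17],[32,0]]
[[9,11],[22,14],[24,11],[28,0],[29,17],[32,0]]
[[9,11],[22,14],[24,11],[28,18],[32,0]]
[[2,11],[22,14],[24,11],[28,18],[32,0]]
[[2,11],[22,14],[24,11],[28,18],[32,0],[45,17],[48,0]]
[[2,11],[22,14],[24,11],[28,18],[32,0],[40,4],[45,17],[48,0]]
[[2,11],[22,14],[24,11],[26,17],[28,18],[32,17],[48,0]]
[[2,11],[10,18],[26,17],[28,18],[32,17],[48,0]]
[[2,11],[10,18],[26,17],[28,18],[32,17],[48,0]]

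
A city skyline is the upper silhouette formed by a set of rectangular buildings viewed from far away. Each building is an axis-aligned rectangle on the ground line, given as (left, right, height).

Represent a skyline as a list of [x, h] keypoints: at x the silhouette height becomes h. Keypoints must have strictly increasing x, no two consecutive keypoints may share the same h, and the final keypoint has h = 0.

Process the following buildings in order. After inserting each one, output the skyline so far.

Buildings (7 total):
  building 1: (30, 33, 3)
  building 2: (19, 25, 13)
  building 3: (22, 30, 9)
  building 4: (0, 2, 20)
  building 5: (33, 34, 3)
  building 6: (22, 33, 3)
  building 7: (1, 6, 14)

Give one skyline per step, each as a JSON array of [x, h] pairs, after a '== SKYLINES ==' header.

== SKYLINES ==
[[30,3],[33,0]]
[[19,13],[25,0],[30,3],[33,0]]
[[19,13],[25,9],[30,3],[33,0]]
[[0,20],[2,0],[19,13],[25,9],[30,3],[33,0]]
[[0,20],[2,0],[19,13],[25,9],[30,3],[34,0]]
[[0,20],[2,0],[19,13],[25,9],[30,3],[34,0]]
[[0,20],[2,14],[6,0],[19,13],[25,9],[30,3],[34,0]]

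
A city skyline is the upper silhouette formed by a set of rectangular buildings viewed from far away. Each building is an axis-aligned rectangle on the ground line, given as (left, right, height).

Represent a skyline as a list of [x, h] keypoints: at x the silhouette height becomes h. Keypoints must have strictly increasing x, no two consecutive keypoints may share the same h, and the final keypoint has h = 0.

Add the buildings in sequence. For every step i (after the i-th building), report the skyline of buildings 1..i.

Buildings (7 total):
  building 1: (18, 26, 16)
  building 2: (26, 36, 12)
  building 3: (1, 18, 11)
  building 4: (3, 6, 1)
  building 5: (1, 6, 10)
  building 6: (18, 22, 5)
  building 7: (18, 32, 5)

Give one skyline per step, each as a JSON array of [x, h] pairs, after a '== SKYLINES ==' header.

== SKYLINES ==
[[18,16],[26,0]]
[[18,16],[26,12],[36,0]]
[[1,11],[18,16],[26,12],[36,0]]
[[1,11],[18,16],[26,12],[36,0]]
[[1,11],[18,16],[26,12],[36,0]]
[[1,11],[18,16],[26,12],[36,0]]
[[1,11],[18,16],[26,12],[36,0]]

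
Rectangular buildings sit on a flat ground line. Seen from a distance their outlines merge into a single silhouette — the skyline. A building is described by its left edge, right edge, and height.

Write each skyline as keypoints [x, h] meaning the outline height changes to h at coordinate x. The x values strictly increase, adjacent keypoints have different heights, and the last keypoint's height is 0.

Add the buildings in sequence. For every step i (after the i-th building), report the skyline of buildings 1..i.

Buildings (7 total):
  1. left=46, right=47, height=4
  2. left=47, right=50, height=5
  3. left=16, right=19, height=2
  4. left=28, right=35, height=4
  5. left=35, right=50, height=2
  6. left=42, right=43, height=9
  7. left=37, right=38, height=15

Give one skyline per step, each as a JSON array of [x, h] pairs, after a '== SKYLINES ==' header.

== SKYLINES ==
[[46,4],[47,0]]
[[46,4],[47,5],[50,0]]
[[16,2],[19,0],[46,4],[47,5],[50,0]]
[[16,2],[19,0],[28,4],[35,0],[46,4],[47,5],[50,0]]
[[16,2],[19,0],[28,4],[35,2],[46,4],[47,5],[50,0]]
[[16,2],[19,0],[28,4],[35,2],[42,9],[43,2],[46,4],[47,5],[50,0]]
[[16,2],[19,0],[28,4],[35,2],[37,15],[38,2],[42,9],[43,2],[46,4],[47,5],[50,0]]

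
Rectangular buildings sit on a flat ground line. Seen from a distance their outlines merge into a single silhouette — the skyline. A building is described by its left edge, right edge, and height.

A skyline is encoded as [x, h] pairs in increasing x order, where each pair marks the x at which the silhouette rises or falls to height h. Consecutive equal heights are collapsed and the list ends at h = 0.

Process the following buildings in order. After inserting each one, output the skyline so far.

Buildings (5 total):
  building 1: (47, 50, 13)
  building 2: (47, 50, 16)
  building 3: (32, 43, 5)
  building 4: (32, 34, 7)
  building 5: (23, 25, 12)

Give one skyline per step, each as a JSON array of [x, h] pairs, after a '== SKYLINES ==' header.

== SKYLINES ==
[[47,13],[50,0]]
[[47,16],[50,0]]
[[32,5],[43,0],[47,16],[50,0]]
[[32,7],[34,5],[43,0],[47,16],[50,0]]
[[23,12],[25,0],[32,7],[34,5],[43,0],[47,16],[50,0]]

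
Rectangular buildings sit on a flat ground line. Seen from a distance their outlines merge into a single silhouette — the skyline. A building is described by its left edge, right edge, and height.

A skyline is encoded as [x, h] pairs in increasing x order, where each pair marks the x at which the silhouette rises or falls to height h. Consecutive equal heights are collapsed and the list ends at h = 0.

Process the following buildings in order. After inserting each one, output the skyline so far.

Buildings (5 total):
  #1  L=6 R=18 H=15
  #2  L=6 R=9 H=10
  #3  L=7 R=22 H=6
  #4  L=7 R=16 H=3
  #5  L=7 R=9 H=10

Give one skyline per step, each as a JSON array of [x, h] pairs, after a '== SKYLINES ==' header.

== SKYLINES ==
[[6,15],[18,0]]
[[6,15],[18,0]]
[[6,15],[18,6],[22,0]]
[[6,15],[18,6],[22,0]]
[[6,15],[18,6],[22,0]]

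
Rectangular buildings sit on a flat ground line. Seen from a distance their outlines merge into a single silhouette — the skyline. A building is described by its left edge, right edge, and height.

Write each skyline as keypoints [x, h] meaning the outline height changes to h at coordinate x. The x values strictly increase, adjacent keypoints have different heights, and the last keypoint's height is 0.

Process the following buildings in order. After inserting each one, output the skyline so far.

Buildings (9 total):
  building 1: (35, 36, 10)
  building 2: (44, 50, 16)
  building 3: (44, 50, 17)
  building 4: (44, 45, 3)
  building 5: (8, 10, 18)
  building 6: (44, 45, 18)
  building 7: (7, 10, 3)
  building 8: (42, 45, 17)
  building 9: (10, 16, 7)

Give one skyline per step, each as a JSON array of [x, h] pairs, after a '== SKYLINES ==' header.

== SKYLINES ==
[[35,10],[36,0]]
[[35,10],[36,0],[44,16],[50,0]]
[[35,10],[36,0],[44,17],[50,0]]
[[35,10],[36,0],[44,17],[50,0]]
[[8,18],[10,0],[35,10],[36,0],[44,17],[50,0]]
[[8,18],[10,0],[35,10],[36,0],[44,18],[45,17],[50,0]]
[[7,3],[8,18],[10,0],[35,10],[36,0],[44,18],[45,17],[50,0]]
[[7,3],[8,18],[10,0],[35,10],[36,0],[42,17],[44,18],[45,17],[50,0]]
[[7,3],[8,18],[10,7],[16,0],[35,10],[36,0],[42,17],[44,18],[45,17],[50,0]]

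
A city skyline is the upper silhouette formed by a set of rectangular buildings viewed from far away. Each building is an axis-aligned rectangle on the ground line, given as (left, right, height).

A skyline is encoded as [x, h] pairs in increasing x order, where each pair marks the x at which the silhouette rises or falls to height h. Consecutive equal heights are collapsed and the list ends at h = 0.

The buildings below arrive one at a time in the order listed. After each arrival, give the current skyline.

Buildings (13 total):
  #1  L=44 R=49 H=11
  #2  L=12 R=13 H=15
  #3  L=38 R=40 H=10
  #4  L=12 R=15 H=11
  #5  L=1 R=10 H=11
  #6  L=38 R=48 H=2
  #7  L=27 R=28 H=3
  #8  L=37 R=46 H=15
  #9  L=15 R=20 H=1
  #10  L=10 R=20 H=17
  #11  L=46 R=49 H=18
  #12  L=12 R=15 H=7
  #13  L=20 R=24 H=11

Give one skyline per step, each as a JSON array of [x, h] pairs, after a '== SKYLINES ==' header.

== SKYLINES ==
[[44,11],[49,0]]
[[12,15],[13,0],[44,11],[49,0]]
[[12,15],[13,0],[38,10],[40,0],[44,11],[49,0]]
[[12,15],[13,11],[15,0],[38,10],[40,0],[44,11],[49,0]]
[[1,11],[10,0],[12,15],[13,11],[15,0],[38,10],[40,0],[44,11],[49,0]]
[[1,11],[10,0],[12,15],[13,11],[15,0],[38,10],[40,2],[44,11],[49,0]]
[[1,11],[10,0],[12,15],[13,11],[15,0],[27,3],[28,0],[38,10],[40,2],[44,11],[49,0]]
[[1,11],[10,0],[12,15],[13,11],[15,0],[27,3],[28,0],[37,15],[46,11],[49,0]]
[[1,11],[10,0],[12,15],[13,11],[15,1],[20,0],[27,3],[28,0],[37,15],[46,11],[49,0]]
[[1,11],[10,17],[20,0],[27,3],[28,0],[37,15],[46,11],[49,0]]
[[1,11],[10,17],[20,0],[27,3],[28,0],[37,15],[46,18],[49,0]]
[[1,11],[10,17],[20,0],[27,3],[28,0],[37,15],[46,18],[49,0]]
[[1,11],[10,17],[20,11],[24,0],[27,3],[28,0],[37,15],[46,18],[49,0]]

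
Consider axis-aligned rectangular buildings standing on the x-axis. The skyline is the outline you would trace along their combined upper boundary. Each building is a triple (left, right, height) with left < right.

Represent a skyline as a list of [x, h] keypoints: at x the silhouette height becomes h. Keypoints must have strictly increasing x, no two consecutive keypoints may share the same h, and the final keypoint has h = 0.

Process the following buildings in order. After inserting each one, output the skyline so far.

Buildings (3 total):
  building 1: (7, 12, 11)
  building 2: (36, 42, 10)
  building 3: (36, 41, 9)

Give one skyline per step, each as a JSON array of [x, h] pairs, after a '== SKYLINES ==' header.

== SKYLINES ==
[[7,11],[12,0]]
[[7,11],[12,0],[36,10],[42,0]]
[[7,11],[12,0],[36,10],[42,0]]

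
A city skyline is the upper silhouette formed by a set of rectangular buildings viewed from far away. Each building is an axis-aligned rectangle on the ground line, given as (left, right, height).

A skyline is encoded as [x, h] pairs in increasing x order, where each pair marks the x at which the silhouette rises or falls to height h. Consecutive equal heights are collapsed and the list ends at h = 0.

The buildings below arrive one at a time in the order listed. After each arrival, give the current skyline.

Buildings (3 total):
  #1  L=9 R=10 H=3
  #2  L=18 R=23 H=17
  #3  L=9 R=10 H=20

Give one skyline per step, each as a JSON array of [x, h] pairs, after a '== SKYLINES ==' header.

== SKYLINES ==
[[9,3],[10,0]]
[[9,3],[10,0],[18,17],[23,0]]
[[9,20],[10,0],[18,17],[23,0]]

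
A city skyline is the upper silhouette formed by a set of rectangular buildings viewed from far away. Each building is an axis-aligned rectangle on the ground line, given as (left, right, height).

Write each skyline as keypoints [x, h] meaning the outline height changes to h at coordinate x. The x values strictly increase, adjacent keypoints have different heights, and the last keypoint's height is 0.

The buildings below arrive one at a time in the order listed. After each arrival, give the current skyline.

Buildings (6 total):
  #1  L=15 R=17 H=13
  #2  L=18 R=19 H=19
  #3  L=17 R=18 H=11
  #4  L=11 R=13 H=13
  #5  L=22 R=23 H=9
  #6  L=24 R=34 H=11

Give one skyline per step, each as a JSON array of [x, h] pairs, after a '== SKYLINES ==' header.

== SKYLINES ==
[[15,13],[17,0]]
[[15,13],[17,0],[18,19],[19,0]]
[[15,13],[17,11],[18,19],[19,0]]
[[11,13],[13,0],[15,13],[17,11],[18,19],[19,0]]
[[11,13],[13,0],[15,13],[17,11],[18,19],[19,0],[22,9],[23,0]]
[[11,13],[13,0],[15,13],[17,11],[18,19],[19,0],[22,9],[23,0],[24,11],[34,0]]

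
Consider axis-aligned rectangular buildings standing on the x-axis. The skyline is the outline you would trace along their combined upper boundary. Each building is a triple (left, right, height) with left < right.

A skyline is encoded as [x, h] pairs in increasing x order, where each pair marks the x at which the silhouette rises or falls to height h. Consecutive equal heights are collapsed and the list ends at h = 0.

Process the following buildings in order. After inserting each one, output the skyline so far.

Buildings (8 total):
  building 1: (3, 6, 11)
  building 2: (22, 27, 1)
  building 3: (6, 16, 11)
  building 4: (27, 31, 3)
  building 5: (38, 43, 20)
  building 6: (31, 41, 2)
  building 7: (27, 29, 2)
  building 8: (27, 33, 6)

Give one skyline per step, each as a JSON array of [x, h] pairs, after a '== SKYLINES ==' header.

== SKYLINES ==
[[3,11],[6,0]]
[[3,11],[6,0],[22,1],[27,0]]
[[3,11],[16,0],[22,1],[27,0]]
[[3,11],[16,0],[22,1],[27,3],[31,0]]
[[3,11],[16,0],[22,1],[27,3],[31,0],[38,20],[43,0]]
[[3,11],[16,0],[22,1],[27,3],[31,2],[38,20],[43,0]]
[[3,11],[16,0],[22,1],[27,3],[31,2],[38,20],[43,0]]
[[3,11],[16,0],[22,1],[27,6],[33,2],[38,20],[43,0]]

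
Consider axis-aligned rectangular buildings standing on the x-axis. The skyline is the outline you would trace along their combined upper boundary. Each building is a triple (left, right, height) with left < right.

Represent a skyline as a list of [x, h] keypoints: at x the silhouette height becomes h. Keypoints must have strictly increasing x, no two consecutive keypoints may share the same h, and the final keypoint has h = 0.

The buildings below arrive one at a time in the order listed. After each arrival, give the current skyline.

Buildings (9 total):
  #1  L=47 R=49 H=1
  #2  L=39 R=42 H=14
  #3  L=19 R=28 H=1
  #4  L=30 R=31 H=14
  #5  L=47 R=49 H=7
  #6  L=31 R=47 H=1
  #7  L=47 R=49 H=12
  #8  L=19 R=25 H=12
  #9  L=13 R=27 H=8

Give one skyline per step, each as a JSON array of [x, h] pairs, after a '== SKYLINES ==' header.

== SKYLINES ==
[[47,1],[49,0]]
[[39,14],[42,0],[47,1],[49,0]]
[[19,1],[28,0],[39,14],[42,0],[47,1],[49,0]]
[[19,1],[28,0],[30,14],[31,0],[39,14],[42,0],[47,1],[49,0]]
[[19,1],[28,0],[30,14],[31,0],[39,14],[42,0],[47,7],[49,0]]
[[19,1],[28,0],[30,14],[31,1],[39,14],[42,1],[47,7],[49,0]]
[[19,1],[28,0],[30,14],[31,1],[39,14],[42,1],[47,12],[49,0]]
[[19,12],[25,1],[28,0],[30,14],[31,1],[39,14],[42,1],[47,12],[49,0]]
[[13,8],[19,12],[25,8],[27,1],[28,0],[30,14],[31,1],[39,14],[42,1],[47,12],[49,0]]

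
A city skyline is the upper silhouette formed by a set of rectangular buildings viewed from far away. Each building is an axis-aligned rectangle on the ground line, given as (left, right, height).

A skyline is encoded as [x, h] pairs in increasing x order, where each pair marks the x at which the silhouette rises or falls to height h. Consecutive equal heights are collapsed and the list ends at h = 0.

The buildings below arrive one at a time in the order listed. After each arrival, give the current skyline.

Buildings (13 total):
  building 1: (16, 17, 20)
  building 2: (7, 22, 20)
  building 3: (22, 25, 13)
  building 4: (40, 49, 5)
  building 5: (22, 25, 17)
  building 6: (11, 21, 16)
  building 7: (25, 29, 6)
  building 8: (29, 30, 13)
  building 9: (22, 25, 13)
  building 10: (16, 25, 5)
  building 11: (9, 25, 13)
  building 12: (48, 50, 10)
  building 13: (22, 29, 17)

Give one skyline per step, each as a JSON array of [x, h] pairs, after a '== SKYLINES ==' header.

== SKYLINES ==
[[16,20],[17,0]]
[[7,20],[22,0]]
[[7,20],[22,13],[25,0]]
[[7,20],[22,13],[25,0],[40,5],[49,0]]
[[7,20],[22,17],[25,0],[40,5],[49,0]]
[[7,20],[22,17],[25,0],[40,5],[49,0]]
[[7,20],[22,17],[25,6],[29,0],[40,5],[49,0]]
[[7,20],[22,17],[25,6],[29,13],[30,0],[40,5],[49,0]]
[[7,20],[22,17],[25,6],[29,13],[30,0],[40,5],[49,0]]
[[7,20],[22,17],[25,6],[29,13],[30,0],[40,5],[49,0]]
[[7,20],[22,17],[25,6],[29,13],[30,0],[40,5],[49,0]]
[[7,20],[22,17],[25,6],[29,13],[30,0],[40,5],[48,10],[50,0]]
[[7,20],[22,17],[29,13],[30,0],[40,5],[48,10],[50,0]]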